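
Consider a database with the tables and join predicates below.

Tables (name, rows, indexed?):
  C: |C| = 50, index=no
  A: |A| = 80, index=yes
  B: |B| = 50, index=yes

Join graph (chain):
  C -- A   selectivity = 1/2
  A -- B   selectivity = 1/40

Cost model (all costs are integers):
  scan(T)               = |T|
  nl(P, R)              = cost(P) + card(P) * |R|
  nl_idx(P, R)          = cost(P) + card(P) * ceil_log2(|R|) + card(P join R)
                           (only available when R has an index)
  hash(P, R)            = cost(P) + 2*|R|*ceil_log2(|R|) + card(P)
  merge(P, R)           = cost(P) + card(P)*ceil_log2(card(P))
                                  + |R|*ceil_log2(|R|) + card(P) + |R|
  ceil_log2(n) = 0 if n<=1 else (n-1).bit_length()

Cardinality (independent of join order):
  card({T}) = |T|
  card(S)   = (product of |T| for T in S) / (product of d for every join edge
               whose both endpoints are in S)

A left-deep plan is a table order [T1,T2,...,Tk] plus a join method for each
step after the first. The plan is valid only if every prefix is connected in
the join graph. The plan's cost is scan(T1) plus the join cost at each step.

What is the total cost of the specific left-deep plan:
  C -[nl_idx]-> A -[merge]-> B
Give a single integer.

26750

step 1: scan C: cost=50, card=50
step 2: join A via nl_idx
    card(P join A) = 50*80/(2) = 2000
    cost = 50 + 50*7 + 2000 = 2400
step 3: join B via merge
    card(P join B) = 2000*50/(40) = 2500
    cost = 2400 + 2000*11 + 50*6 + 2000 + 50 = 26750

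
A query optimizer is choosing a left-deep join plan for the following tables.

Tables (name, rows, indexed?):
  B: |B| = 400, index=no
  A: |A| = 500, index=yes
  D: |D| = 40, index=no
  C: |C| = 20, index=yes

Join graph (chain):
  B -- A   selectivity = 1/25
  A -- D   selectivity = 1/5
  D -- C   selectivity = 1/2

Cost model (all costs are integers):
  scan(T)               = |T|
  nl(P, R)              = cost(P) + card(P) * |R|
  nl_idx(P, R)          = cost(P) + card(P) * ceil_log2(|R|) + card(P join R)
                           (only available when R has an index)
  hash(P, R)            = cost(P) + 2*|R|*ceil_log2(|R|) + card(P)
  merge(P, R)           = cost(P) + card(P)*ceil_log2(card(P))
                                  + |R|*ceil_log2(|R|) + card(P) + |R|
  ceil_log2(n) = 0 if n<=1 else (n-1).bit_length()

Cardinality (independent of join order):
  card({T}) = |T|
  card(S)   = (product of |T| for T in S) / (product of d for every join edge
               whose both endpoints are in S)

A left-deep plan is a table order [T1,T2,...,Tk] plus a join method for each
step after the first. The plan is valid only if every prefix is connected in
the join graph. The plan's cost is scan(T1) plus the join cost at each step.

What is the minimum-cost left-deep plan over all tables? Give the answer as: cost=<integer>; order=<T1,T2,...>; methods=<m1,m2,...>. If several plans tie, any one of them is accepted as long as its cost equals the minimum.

cost=52880; order=A,D,C,B; methods=hash,hash,hash

Selinger DP (subsets sized 1..n):
  {B}: scan cost=400, card=400
  {A}: scan cost=500, card=500
  {D}: scan cost=40, card=40
  {C}: scan cost=20, card=20
  {AB}: card=8000; try (B,hash)→8200, (A,merge)→9400, (B,merge)→9500, (A,hash)→9800, (A,nl_idx)→12000, (A,nl)→200400 …(+1); best=8200 via (B,hash)
  {AD}: card=4000; try (D,hash)→1480, (A,nl_idx)→4400, (A,merge)→5320, (D,merge)→5780, (A,hash)→9080, (A,nl)→20040 …(+1); best=1480 via (D,hash)
  {CD}: card=400; try (C,hash)→280, (D,merge)→420, (C,merge)→440, (D,hash)→520, (C,nl_idx)→640, (D,nl)→820 …(+1); best=280 via (C,hash)
  {ABD}: card=64000; try (B,hash)→12680, (D,hash)→16680, (B,merge)→57480, (D,merge)→120480, (D,nl)→328200, (B,nl)→1601480; best=12680 via (B,hash)
  {ACD}: card=40000; try (C,hash)→5680, (A,merge)→9280, (A,hash)→9680, (A,nl_idx)→43880, (C,merge)→53600, (C,nl_idx)→61480 …(+2); best=5680 via (C,hash)
  {ABCD}: card=640000; try (B,hash)→52880, (C,hash)→76880, (B,merge)→689680, (C,nl_idx)→972680, (C,merge)→1100800, (C,nl)→1292680 …(+1); best=52880 via (B,hash)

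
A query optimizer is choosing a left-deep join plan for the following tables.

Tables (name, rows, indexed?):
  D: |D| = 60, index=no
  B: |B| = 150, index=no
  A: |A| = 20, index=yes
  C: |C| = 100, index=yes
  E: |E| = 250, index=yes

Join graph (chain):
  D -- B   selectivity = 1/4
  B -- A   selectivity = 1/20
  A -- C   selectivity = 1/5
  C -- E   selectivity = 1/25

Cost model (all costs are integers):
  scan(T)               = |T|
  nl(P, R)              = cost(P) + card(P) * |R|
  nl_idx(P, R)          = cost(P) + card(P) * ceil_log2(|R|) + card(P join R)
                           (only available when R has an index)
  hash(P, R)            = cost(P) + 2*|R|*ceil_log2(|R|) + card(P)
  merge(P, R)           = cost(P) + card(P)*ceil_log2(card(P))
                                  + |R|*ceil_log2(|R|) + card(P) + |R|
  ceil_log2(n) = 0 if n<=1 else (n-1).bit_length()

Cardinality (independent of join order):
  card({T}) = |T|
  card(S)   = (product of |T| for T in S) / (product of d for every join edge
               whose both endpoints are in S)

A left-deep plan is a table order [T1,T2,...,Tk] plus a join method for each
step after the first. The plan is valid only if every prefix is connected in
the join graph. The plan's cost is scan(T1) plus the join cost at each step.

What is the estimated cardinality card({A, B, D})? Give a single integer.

2250

Tables in S: A(20), B(150), D(60)
Edges inside S: D-B(d=4), B-A(d=20)
numerator = 20 * 150 * 60 = 180000
denominator = 4 * 20 = 80
card(S) = 180000 / 80 = 2250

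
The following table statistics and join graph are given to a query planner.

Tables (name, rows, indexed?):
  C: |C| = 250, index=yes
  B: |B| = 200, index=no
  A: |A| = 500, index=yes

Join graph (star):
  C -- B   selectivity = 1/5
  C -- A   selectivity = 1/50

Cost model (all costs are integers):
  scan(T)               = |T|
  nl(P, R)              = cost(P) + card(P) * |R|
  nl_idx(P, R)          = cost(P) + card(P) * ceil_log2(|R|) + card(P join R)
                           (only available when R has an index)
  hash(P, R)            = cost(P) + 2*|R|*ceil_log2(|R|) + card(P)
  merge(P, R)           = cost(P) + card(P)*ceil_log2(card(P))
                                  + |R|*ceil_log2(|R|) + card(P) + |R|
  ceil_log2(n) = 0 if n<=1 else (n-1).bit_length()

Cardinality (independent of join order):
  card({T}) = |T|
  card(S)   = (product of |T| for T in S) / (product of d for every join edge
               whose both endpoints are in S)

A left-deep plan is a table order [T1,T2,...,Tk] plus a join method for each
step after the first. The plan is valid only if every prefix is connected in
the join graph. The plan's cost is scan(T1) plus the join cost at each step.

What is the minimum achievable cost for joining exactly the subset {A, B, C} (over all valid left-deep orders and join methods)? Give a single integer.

10700

Selinger DP over subsets of {A,B,C}:
  {C}: scan cost=250, card=250
  {B}: scan cost=200, card=200
  {A}: scan cost=500, card=500
  {BC}: card=10000; try (B,hash)→3700, (C,merge)→4250, (B,merge)→4300, (C,hash)→4400, (C,nl_idx)→11800, (C,nl)→50200 …(+1); best=3700 via (B,hash)
  {AC}: card=2500; try (C,hash)→5000, (A,nl_idx)→5000, (C,nl_idx)→7000, (A,merge)→7500, (C,merge)→7750, (A,hash)→9500 …(+2); best=5000 via (C,hash)
  {ABC}: card=100000; try (B,hash)→10700, (A,hash)→22700, (B,merge)→39300, (A,merge)→158700, (A,nl_idx)→193700, (B,nl)→505000 …(+1); best=10700 via (B,hash)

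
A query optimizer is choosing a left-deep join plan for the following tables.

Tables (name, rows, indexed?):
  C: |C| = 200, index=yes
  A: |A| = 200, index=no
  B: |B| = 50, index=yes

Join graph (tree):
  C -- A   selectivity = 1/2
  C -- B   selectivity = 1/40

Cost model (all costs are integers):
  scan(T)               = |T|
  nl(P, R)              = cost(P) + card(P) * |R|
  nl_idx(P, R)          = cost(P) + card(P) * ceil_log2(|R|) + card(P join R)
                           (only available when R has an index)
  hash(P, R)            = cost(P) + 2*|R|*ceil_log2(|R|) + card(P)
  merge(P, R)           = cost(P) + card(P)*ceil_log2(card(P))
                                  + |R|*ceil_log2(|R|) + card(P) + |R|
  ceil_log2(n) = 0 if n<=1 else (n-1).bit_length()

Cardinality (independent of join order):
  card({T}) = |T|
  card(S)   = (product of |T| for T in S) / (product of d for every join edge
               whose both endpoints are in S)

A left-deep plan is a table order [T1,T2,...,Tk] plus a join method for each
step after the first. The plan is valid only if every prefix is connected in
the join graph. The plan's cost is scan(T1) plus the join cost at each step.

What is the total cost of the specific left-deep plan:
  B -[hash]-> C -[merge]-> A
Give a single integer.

step 1: scan B: cost=50, card=50
step 2: join C via hash
    card(P join C) = 50*200/(40) = 250
    cost = 50 + 2*200*8 + 50 = 3300
step 3: join A via merge
    card(P join A) = 250*200/(2) = 25000
    cost = 3300 + 250*8 + 200*8 + 250 + 200 = 7350

7350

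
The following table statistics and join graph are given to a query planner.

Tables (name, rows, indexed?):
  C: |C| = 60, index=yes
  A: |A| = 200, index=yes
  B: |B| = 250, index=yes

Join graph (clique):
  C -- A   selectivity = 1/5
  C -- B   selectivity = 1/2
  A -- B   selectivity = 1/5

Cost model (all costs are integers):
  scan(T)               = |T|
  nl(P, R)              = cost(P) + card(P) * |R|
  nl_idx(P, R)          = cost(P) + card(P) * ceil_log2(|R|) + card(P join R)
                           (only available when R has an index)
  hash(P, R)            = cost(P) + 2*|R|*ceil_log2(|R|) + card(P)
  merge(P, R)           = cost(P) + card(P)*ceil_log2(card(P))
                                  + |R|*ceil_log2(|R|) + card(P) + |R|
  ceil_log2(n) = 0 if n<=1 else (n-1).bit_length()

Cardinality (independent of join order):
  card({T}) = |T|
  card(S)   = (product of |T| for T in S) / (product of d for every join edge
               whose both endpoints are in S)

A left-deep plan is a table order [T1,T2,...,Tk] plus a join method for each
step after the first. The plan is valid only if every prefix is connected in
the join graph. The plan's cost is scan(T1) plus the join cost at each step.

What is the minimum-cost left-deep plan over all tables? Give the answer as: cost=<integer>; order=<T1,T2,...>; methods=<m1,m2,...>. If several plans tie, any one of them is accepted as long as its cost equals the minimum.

Selinger DP (subsets sized 1..n):
  {C}: scan cost=60, card=60
  {A}: scan cost=200, card=200
  {B}: scan cost=250, card=250
  {AC}: card=2400; try (C,hash)→1120, (A,merge)→2280, (C,merge)→2420, (A,nl_idx)→2940, (A,hash)→3320, (C,nl_idx)→3800 …(+2); best=1120 via (C,hash)
  {BC}: card=7500; try (C,hash)→1220, (B,merge)→2730, (C,merge)→2920, (B,hash)→4120, (B,nl_idx)→8040, (C,nl_idx)→9250 …(+2); best=1220 via (C,hash)
  {AB}: card=10000; try (A,hash)→3700, (B,merge)→4250, (A,merge)→4300, (B,hash)→4400, (B,nl_idx)→11800, (A,nl_idx)→12250 …(+2); best=3700 via (A,hash)
  {ABC}: card=60000; try (B,hash)→7520, (A,hash)→11920, (C,hash)→14420, (B,merge)→34570, (B,nl_idx)→80320, (A,merge)→108020 …(+6); best=7520 via (B,hash)

cost=7520; order=A,C,B; methods=hash,hash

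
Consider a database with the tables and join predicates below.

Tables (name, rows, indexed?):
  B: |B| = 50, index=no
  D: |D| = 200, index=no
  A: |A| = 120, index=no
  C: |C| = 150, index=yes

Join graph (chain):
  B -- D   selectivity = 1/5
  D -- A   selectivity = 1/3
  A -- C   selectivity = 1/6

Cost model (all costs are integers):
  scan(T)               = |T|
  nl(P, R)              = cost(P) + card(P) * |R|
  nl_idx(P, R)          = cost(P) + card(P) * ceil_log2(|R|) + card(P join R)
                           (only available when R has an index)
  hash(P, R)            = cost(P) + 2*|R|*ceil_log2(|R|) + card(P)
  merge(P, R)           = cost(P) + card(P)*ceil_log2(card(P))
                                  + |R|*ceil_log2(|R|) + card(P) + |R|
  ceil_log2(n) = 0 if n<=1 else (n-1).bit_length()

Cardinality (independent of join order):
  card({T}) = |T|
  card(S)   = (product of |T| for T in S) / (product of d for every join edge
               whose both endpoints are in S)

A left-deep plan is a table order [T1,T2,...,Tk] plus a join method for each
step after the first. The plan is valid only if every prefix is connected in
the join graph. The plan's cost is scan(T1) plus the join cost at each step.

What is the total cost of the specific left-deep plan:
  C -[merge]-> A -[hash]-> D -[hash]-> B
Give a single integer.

209260

step 1: scan C: cost=150, card=150
step 2: join A via merge
    card(P join A) = 150*120/(6) = 3000
    cost = 150 + 150*8 + 120*7 + 150 + 120 = 2460
step 3: join D via hash
    card(P join D) = 3000*200/(3) = 200000
    cost = 2460 + 2*200*8 + 3000 = 8660
step 4: join B via hash
    card(P join B) = 200000*50/(5) = 2000000
    cost = 8660 + 2*50*6 + 200000 = 209260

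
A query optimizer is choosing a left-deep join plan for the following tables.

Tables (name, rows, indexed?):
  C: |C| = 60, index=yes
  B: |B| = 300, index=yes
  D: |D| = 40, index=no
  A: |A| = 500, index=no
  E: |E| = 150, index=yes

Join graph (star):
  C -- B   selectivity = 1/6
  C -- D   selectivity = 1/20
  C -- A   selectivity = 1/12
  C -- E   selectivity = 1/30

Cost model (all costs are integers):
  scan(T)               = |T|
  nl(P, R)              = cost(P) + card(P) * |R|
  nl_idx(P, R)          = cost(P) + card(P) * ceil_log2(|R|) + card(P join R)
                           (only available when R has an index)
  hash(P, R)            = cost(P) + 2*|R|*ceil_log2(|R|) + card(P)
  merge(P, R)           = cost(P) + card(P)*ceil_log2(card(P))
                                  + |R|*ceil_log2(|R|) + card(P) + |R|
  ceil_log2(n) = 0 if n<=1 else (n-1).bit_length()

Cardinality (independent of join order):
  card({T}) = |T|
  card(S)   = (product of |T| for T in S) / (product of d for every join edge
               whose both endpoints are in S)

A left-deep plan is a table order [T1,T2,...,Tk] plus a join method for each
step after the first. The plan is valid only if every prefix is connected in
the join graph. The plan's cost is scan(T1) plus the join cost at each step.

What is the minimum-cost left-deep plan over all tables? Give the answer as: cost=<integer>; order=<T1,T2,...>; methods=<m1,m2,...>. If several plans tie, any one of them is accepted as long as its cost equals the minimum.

cost=41620; order=C,E,D,A,B; methods=nl_idx,hash,hash,hash

Selinger DP (subsets sized 1..n):
  {C}: scan cost=60, card=60
  {B}: scan cost=300, card=300
  {D}: scan cost=40, card=40
  {A}: scan cost=500, card=500
  {E}: scan cost=150, card=150
  {BC}: card=3000; try (C,hash)→1320, (B,merge)→3480, (B,nl_idx)→3600, (C,merge)→3720, (C,nl_idx)→5100, (B,hash)→5520 …(+2); best=1320 via (C,hash)
  {CD}: card=120; try (C,nl_idx)→400, (D,hash)→600, (C,merge)→740, (D,merge)→760, (C,hash)→800, (C,nl)→2440 …(+1); best=400 via (C,nl_idx)
  {AC}: card=2500; try (C,hash)→1720, (A,merge)→5480, (C,merge)→5920, (C,nl_idx)→6000, (A,hash)→9120, (A,nl)→30060 …(+1); best=1720 via (C,hash)
  {CE}: card=300; try (E,nl_idx)→840, (C,hash)→1020, (C,nl_idx)→1350, (E,merge)→1830, (C,merge)→1920, (E,hash)→2520 …(+2); best=840 via (E,nl_idx)
  {BCD}: card=6000; try (B,merge)→4360, (D,hash)→4800, (B,hash)→5920, (B,nl_idx)→7480, (B,nl)→36400, (D,merge)→40600 …(+1); best=4360 via (B,merge)
  {ABC}: card=125000; try (B,hash)→9620, (A,hash)→13320, (B,merge)→37220, (A,merge)→45320, (B,nl_idx)→149220, (B,nl)→751720 …(+1); best=9620 via (B,hash)
  {BCE}: card=15000; try (B,hash)→6540, (E,hash)→6720, (B,merge)→6840, (B,nl_idx)→18540, (E,nl_idx)→40320, (E,merge)→41670 …(+2); best=6540 via (B,hash)
  {ACD}: card=5000; try (D,hash)→4700, (A,merge)→6360, (A,hash)→9520, (D,merge)→34500, (A,nl)→60400, (D,nl)→101720; best=4700 via (D,hash)
  {CDE}: card=600; try (D,hash)→1620, (E,nl_idx)→1960, (E,merge)→2710, (E,hash)→2920, (D,merge)→4120, (D,nl)→12840 …(+1); best=1620 via (D,hash)
  {ACE}: card=12500; try (E,hash)→6620, (A,merge)→8840, (A,hash)→10140, (E,nl_idx)→34220, (E,merge)→35570, (A,nl)→150840 …(+1); best=6620 via (E,hash)
  {ABCD}: card=250000; try (B,hash)→15100, (A,hash)→19360, (B,merge)→77700, (A,merge)→93360, (D,hash)→135100, (B,nl_idx)→299700 …(+4); best=15100 via (B,hash)
  {BCDE}: card=30000; try (B,hash)→7620, (B,merge)→11220, (E,hash)→12760, (D,hash)→22020, (B,nl_idx)→37020, (E,nl_idx)→82360 …(+5); best=7620 via (B,hash)
  {ABCE}: card=625000; try (B,hash)→24520, (A,hash)→30540, (E,hash)→137020, (B,merge)→197120, (A,merge)→236540, (B,nl_idx)→744120 …(+5); best=24520 via (B,hash)
  {ACDE}: card=25000; try (A,hash)→11220, (E,hash)→12100, (A,merge)→13220, (D,hash)→19600, (E,nl_idx)→69700, (E,merge)→76050 …(+4); best=11220 via (A,hash)
  {ABCDE}: card=1250000; try (B,hash)→41620, (A,hash)→46620, (E,hash)→267500, (B,merge)→414220, (A,merge)→492620, (D,hash)→650000 …(+8); best=41620 via (B,hash)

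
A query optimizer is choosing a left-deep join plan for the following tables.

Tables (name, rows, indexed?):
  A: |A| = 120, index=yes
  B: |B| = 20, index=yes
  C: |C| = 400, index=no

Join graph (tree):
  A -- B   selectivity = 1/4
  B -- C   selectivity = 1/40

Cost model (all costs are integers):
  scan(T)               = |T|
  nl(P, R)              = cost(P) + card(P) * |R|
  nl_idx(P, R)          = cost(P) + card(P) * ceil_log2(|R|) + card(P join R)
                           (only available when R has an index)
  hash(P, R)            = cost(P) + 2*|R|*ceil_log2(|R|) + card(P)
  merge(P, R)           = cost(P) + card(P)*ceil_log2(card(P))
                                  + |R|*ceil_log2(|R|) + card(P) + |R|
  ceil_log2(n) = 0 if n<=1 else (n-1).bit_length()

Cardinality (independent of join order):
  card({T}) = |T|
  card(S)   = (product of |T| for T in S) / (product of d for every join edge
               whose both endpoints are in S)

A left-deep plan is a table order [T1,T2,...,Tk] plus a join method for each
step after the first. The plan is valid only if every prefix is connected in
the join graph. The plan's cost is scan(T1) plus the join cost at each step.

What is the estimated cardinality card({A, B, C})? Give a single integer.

6000

Tables in S: A(120), B(20), C(400)
Edges inside S: A-B(d=4), B-C(d=40)
numerator = 120 * 20 * 400 = 960000
denominator = 4 * 40 = 160
card(S) = 960000 / 160 = 6000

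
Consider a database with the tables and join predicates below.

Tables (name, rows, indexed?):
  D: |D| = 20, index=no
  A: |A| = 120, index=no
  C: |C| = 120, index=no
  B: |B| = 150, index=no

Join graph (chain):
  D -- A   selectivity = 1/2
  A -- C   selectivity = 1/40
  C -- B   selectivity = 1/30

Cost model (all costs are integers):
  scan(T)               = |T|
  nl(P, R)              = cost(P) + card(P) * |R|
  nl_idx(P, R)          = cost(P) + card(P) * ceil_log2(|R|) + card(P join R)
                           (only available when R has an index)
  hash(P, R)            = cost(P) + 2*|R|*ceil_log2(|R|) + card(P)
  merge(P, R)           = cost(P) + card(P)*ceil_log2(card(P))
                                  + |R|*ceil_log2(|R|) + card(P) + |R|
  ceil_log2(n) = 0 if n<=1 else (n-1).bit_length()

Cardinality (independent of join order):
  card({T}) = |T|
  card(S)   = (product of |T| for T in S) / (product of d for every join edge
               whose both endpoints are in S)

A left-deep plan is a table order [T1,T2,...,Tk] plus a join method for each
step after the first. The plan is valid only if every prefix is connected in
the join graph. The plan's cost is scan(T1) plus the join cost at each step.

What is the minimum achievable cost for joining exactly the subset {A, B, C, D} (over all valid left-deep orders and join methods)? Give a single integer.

6260

Selinger DP over subsets of {A,B,C,D}:
  {D}: scan cost=20, card=20
  {A}: scan cost=120, card=120
  {C}: scan cost=120, card=120
  {B}: scan cost=150, card=150
  {AD}: card=1200; try (D,hash)→440, (A,merge)→1100, (D,merge)→1200, (A,hash)→1720, (A,nl)→2420, (D,nl)→2520; best=440 via (D,hash)
  {AC}: card=360; try (C,hash)→1920, (A,hash)→1920, (C,merge)→2040, (A,merge)→2040, (C,nl)→14520, (A,nl)→14520; best=1920 via (C,hash)
  {BC}: card=600; try (C,hash)→1980, (B,merge)→2430, (C,merge)→2460, (B,hash)→2640, (B,nl)→18120, (C,nl)→18150; best=1980 via (C,hash)
  {ACD}: card=3600; try (D,hash)→2480, (C,hash)→3320, (D,merge)→5640, (D,nl)→9120, (C,merge)→15800, (C,nl)→144440; best=2480 via (D,hash)
  {ABC}: card=1800; try (A,hash)→4260, (B,hash)→4680, (B,merge)→6870, (A,merge)→9540, (B,nl)→55920, (A,nl)→73980; best=4260 via (A,hash)
  {ABCD}: card=18000; try (D,hash)→6260, (B,hash)→8480, (D,merge)→25980, (D,nl)→40260, (B,merge)→50630, (B,nl)→542480; best=6260 via (D,hash)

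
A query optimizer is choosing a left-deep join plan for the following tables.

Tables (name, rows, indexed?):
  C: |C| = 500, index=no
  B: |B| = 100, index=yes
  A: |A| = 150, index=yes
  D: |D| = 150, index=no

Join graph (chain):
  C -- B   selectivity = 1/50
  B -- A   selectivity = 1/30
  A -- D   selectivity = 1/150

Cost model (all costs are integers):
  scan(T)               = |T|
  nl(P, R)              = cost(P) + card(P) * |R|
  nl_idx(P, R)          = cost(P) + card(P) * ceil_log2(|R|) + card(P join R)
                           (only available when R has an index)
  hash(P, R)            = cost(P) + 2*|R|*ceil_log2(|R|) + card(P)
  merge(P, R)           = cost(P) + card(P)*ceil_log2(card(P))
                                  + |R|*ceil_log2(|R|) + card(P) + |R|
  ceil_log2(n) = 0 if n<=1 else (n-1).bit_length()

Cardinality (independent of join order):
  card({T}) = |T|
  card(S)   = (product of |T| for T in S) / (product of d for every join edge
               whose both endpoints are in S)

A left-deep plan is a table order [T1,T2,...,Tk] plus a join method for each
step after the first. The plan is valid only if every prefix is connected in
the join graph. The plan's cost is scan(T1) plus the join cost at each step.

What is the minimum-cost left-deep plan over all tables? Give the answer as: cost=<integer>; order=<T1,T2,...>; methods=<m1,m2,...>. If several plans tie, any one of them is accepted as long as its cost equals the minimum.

Selinger DP (subsets sized 1..n):
  {C}: scan cost=500, card=500
  {B}: scan cost=100, card=100
  {A}: scan cost=150, card=150
  {D}: scan cost=150, card=150
  {BC}: card=1000; try (B,hash)→2400, (B,nl_idx)→5000, (C,merge)→5900, (B,merge)→6300, (C,hash)→9200, (C,nl)→50100 …(+1); best=2400 via (B,hash)
  {AB}: card=500; try (A,nl_idx)→1400, (B,hash)→1700, (B,nl_idx)→1700, (A,merge)→2250, (B,merge)→2300, (A,hash)→2600 …(+2); best=1400 via (A,nl_idx)
  {AD}: card=150; try (A,nl_idx)→1500, (D,hash)→2700, (A,hash)→2700, (D,merge)→2850, (A,merge)→2850, (D,nl)→22650 …(+1); best=1500 via (A,nl_idx)
  {ABC}: card=5000; try (A,hash)→5800, (C,hash)→10900, (C,merge)→11400, (A,merge)→14750, (A,nl_idx)→15400, (A,nl)→152400 …(+1); best=5800 via (A,hash)
  {ABD}: card=500; try (B,hash)→3050, (B,nl_idx)→3050, (B,merge)→3650, (D,hash)→4300, (D,merge)→7750, (B,nl)→16500 …(+1); best=3050 via (B,hash)
  {ABCD}: card=5000; try (C,hash)→12550, (C,merge)→13050, (D,hash)→13200, (D,merge)→77150, (C,nl)→253050, (D,nl)→755800; best=12550 via (C,hash)

cost=12550; order=D,A,B,C; methods=nl_idx,hash,hash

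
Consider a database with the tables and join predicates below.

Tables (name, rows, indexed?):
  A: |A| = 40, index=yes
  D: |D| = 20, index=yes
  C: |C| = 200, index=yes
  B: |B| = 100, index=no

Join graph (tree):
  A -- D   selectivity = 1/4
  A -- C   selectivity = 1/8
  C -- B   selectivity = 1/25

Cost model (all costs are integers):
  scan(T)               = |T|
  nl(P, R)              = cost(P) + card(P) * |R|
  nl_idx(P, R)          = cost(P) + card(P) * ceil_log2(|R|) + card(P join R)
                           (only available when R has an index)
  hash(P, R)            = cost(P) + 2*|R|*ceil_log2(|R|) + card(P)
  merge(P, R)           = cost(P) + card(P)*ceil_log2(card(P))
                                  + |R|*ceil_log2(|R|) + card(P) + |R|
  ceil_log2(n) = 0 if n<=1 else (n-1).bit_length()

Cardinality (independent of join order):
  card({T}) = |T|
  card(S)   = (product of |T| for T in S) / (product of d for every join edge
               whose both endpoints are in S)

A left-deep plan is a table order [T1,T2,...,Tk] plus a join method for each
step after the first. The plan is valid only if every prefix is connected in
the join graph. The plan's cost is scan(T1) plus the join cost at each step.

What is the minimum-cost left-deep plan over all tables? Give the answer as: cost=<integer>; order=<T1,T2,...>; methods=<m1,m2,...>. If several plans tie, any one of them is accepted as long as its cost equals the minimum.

cost=7180; order=B,C,A,D; methods=nl_idx,hash,hash

Selinger DP (subsets sized 1..n):
  {A}: scan cost=40, card=40
  {D}: scan cost=20, card=20
  {C}: scan cost=200, card=200
  {B}: scan cost=100, card=100
  {AD}: card=200; try (D,hash)→280, (A,nl_idx)→340, (A,merge)→420, (D,merge)→440, (D,nl_idx)→440, (A,hash)→520 …(+2); best=280 via (D,hash)
  {AC}: card=1000; try (A,hash)→880, (C,nl_idx)→1360, (C,merge)→2120, (A,merge)→2280, (A,nl_idx)→2400, (C,hash)→3280 …(+2); best=880 via (A,hash)
  {BC}: card=800; try (C,nl_idx)→1700, (B,hash)→1800, (C,merge)→2700, (B,merge)→2800, (C,hash)→3400, (C,nl)→20100 …(+1); best=1700 via (C,nl_idx)
  {ACD}: card=5000; try (D,hash)→2080, (C,hash)→3680, (C,merge)→3880, (C,nl_idx)→6880, (D,nl_idx)→10880, (D,merge)→12000 …(+2); best=2080 via (D,hash)
  {ABC}: card=4000; try (A,hash)→2980, (B,hash)→3280, (A,nl_idx)→10500, (A,merge)→10780, (B,merge)→12680, (A,nl)→33700 …(+1); best=2980 via (A,hash)
  {ABCD}: card=20000; try (D,hash)→7180, (B,hash)→8480, (D,nl_idx)→42980, (D,merge)→55100, (B,merge)→72880, (D,nl)→82980 …(+1); best=7180 via (D,hash)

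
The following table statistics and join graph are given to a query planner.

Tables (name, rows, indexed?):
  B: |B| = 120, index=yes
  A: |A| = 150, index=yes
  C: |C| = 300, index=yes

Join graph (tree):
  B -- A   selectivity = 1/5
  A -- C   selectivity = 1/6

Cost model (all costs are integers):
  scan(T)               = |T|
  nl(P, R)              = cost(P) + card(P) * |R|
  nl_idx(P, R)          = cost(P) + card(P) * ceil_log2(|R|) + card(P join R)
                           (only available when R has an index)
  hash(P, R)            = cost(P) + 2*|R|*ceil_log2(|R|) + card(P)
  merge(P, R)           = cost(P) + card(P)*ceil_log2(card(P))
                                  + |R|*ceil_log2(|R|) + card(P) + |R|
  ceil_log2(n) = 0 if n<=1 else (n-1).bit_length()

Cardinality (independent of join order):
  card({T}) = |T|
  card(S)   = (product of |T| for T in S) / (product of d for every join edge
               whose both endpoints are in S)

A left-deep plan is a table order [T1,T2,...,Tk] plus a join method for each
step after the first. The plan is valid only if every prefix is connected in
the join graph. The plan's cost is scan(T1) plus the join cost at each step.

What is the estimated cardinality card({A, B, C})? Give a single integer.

180000

Tables in S: A(150), B(120), C(300)
Edges inside S: B-A(d=5), A-C(d=6)
numerator = 150 * 120 * 300 = 5400000
denominator = 5 * 6 = 30
card(S) = 5400000 / 30 = 180000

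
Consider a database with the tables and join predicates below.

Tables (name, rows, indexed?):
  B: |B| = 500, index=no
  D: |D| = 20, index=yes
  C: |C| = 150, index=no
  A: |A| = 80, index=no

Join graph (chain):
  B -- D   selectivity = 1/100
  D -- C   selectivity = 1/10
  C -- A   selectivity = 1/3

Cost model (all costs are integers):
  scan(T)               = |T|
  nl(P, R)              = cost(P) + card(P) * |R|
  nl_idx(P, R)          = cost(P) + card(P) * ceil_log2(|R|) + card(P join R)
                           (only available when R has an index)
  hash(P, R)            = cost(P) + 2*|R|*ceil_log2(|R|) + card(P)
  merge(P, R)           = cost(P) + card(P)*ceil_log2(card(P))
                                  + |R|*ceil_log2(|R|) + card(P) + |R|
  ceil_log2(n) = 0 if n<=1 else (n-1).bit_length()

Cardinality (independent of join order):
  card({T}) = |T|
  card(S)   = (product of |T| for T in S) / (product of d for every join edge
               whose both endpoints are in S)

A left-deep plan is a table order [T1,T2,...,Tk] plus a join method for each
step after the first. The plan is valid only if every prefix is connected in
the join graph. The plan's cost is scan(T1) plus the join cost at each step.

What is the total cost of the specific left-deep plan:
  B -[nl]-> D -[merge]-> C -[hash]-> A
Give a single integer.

15270

step 1: scan B: cost=500, card=500
step 2: join D via nl
    card(P join D) = 500*20/(100) = 100
    cost = 500 + 500*20 = 10500
step 3: join C via merge
    card(P join C) = 100*150/(10) = 1500
    cost = 10500 + 100*7 + 150*8 + 100 + 150 = 12650
step 4: join A via hash
    card(P join A) = 1500*80/(3) = 40000
    cost = 12650 + 2*80*7 + 1500 = 15270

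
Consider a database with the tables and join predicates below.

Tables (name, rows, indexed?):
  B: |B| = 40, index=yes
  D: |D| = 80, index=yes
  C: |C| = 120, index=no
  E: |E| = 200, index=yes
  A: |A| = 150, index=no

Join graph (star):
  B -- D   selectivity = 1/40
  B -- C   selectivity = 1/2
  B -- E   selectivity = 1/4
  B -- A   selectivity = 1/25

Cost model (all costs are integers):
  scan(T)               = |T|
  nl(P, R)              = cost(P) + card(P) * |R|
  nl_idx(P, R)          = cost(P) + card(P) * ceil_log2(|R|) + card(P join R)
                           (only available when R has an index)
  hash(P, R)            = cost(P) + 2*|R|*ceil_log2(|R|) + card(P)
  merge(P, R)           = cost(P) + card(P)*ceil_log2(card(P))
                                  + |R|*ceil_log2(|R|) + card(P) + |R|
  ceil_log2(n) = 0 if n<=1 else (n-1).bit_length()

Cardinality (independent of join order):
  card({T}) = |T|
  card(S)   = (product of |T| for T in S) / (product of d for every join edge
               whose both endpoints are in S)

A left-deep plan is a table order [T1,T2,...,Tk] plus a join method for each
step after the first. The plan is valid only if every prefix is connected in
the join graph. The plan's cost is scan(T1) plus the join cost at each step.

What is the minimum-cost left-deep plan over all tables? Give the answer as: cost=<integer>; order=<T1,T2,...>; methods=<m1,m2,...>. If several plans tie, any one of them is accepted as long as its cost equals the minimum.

cost=31500; order=A,B,D,E,C; methods=hash,hash,hash,hash

Selinger DP (subsets sized 1..n):
  {B}: scan cost=40, card=40
  {D}: scan cost=80, card=80
  {C}: scan cost=120, card=120
  {E}: scan cost=200, card=200
  {A}: scan cost=150, card=150
  {BD}: card=80; try (D,nl_idx)→400, (B,hash)→640, (B,nl_idx)→640, (D,merge)→960, (B,merge)→1000, (D,hash)→1200 …(+2); best=400 via (D,nl_idx)
  {BC}: card=2400; try (B,hash)→720, (C,merge)→1280, (B,merge)→1360, (C,hash)→1760, (B,nl_idx)→3240, (C,nl)→4840 …(+1); best=720 via (B,hash)
  {BE}: card=2000; try (B,hash)→880, (E,merge)→2120, (B,merge)→2280, (E,nl_idx)→2360, (E,hash)→3280, (B,nl_idx)→3400 …(+2); best=880 via (B,hash)
  {AB}: card=240; try (B,hash)→780, (B,nl_idx)→1290, (A,merge)→1670, (B,merge)→1780, (A,hash)→2480, (A,nl)→6040 …(+1); best=780 via (B,hash)
  {BCD}: card=4800; try (C,merge)→2000, (C,hash)→2160, (D,hash)→4240, (C,nl)→10000, (D,nl_idx)→22320, (D,merge)→32560 …(+1); best=2000 via (C,merge)
  {BDE}: card=4000; try (E,merge)→2840, (E,hash)→3680, (D,hash)→4000, (E,nl_idx)→5040, (E,nl)→16400, (D,nl_idx)→18880 …(+2); best=2840 via (E,merge)
  {ABD}: card=480; try (D,hash)→2140, (A,merge)→2390, (A,hash)→2880, (D,nl_idx)→2940, (D,merge)→3580, (A,nl)→12400 …(+1); best=2140 via (D,hash)
  {BCE}: card=120000; try (C,hash)→4560, (E,hash)→6320, (C,merge)→25840, (E,merge)→33720, (E,nl_idx)→139920, (C,nl)→240880 …(+1); best=4560 via (C,hash)
  {ABC}: card=14400; try (C,hash)→2700, (C,merge)→3900, (A,hash)→5520, (C,nl)→29580, (A,merge)→33270, (A,nl)→360720; best=2700 via (C,hash)
  {ABE}: card=12000; try (E,hash)→4220, (E,merge)→4740, (A,hash)→5280, (E,nl_idx)→14700, (A,merge)→26230, (E,nl)→48780 …(+1); best=4220 via (E,hash)
  {BCDE}: card=240000; try (C,hash)→8520, (E,hash)→10000, (C,merge)→55800, (E,merge)→71000, (D,hash)→125680, (E,nl_idx)→280400 …(+5); best=8520 via (C,hash)
  {ABCD}: card=28800; try (C,hash)→4300, (C,merge)→7900, (A,hash)→9200, (D,hash)→18220, (C,nl)→59740, (A,merge)→70550 …(+4); best=4300 via (C,hash)
  {ABDE}: card=24000; try (E,hash)→5820, (E,merge)→8740, (A,hash)→9240, (D,hash)→17340, (E,nl_idx)→29980, (A,merge)→56190 …(+5); best=5820 via (E,hash)
  {ABCE}: card=720000; try (C,hash)→17900, (E,hash)→20300, (A,hash)→126960, (C,merge)→185180, (E,merge)→220500, (E,nl_idx)→837900 …(+4); best=17900 via (C,hash)
  {ABCDE}: card=1440000; try (C,hash)→31500, (E,hash)→36300, (A,hash)→250920, (C,merge)→390780, (E,merge)→466900, (D,hash)→739020 …(+8); best=31500 via (C,hash)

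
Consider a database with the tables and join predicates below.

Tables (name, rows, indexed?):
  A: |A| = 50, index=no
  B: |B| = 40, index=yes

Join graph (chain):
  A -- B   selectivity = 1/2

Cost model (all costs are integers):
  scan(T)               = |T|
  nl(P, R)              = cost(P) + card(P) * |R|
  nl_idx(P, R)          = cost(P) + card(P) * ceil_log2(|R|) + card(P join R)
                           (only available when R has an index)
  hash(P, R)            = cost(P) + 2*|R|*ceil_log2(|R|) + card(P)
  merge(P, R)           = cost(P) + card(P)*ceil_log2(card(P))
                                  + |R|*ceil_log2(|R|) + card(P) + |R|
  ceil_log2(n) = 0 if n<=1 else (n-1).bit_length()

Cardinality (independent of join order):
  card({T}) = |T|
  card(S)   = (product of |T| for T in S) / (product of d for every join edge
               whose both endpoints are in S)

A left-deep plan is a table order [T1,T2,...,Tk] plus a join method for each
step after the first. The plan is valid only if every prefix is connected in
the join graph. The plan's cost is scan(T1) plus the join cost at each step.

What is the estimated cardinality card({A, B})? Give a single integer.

1000

Tables in S: A(50), B(40)
Edges inside S: A-B(d=2)
numerator = 50 * 40 = 2000
denominator = 2 = 2
card(S) = 2000 / 2 = 1000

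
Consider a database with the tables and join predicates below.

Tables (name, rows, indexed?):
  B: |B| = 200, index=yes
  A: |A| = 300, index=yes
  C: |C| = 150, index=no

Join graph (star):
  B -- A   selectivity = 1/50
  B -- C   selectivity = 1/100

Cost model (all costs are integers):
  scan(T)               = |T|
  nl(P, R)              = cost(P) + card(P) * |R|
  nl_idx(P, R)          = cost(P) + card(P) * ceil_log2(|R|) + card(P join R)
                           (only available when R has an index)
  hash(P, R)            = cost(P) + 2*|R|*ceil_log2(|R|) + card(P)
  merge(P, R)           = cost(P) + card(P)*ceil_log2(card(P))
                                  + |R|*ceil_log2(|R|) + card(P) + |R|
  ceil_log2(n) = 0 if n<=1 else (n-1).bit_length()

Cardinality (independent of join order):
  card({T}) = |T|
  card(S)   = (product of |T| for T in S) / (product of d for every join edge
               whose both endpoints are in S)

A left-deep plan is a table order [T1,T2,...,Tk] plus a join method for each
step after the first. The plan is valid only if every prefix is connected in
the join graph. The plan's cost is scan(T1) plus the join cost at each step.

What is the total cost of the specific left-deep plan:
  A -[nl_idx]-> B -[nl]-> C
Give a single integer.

step 1: scan A: cost=300, card=300
step 2: join B via nl_idx
    card(P join B) = 300*200/(50) = 1200
    cost = 300 + 300*8 + 1200 = 3900
step 3: join C via nl
    card(P join C) = 1200*150/(100) = 1800
    cost = 3900 + 1200*150 = 183900

183900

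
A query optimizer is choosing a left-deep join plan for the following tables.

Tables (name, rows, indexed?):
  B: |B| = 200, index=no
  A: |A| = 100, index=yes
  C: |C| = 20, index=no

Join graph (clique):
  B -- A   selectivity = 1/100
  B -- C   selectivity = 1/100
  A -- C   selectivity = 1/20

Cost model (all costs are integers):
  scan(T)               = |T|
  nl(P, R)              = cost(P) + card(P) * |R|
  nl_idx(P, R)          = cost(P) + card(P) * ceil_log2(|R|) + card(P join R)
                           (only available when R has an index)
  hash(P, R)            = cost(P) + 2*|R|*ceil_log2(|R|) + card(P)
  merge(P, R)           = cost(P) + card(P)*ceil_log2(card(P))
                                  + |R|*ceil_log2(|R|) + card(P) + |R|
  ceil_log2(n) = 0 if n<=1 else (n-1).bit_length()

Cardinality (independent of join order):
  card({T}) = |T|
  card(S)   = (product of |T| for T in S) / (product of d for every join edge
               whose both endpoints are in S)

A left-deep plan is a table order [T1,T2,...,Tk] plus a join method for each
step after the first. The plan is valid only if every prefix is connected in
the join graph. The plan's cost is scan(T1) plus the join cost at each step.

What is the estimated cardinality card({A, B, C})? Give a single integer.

2

Tables in S: A(100), B(200), C(20)
Edges inside S: B-A(d=100), B-C(d=100), A-C(d=20)
numerator = 100 * 200 * 20 = 400000
denominator = 100 * 100 * 20 = 200000
card(S) = 400000 / 200000 = 2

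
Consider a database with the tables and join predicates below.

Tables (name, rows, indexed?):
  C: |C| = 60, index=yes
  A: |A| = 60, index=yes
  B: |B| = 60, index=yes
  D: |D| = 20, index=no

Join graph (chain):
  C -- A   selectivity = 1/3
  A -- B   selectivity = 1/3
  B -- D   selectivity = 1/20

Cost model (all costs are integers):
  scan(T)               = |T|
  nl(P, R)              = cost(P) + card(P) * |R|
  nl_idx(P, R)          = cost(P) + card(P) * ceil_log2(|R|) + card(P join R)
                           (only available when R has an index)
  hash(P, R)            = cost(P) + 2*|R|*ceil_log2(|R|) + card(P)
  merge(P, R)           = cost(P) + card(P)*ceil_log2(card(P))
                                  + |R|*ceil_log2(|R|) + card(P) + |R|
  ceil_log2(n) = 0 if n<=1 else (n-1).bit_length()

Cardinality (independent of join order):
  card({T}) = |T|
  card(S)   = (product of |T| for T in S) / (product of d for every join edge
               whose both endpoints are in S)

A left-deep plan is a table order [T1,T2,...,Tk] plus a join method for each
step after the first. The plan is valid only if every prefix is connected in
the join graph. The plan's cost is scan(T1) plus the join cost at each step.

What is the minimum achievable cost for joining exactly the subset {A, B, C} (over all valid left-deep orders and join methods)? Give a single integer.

Selinger DP over subsets of {A,B,C}:
  {C}: scan cost=60, card=60
  {A}: scan cost=60, card=60
  {B}: scan cost=60, card=60
  {AC}: card=1200; try (C,hash)→840, (A,hash)→840, (C,merge)→900, (A,merge)→900, (C,nl_idx)→1620, (A,nl_idx)→1620 …(+2); best=840 via (C,hash)
  {AB}: card=1200; try (B,hash)→840, (A,hash)→840, (B,merge)→900, (A,merge)→900, (B,nl_idx)→1620, (A,nl_idx)→1620 …(+2); best=840 via (B,hash)
  {ABC}: card=24000; try (C,hash)→2760, (B,hash)→2760, (C,merge)→15660, (B,merge)→15660, (C,nl_idx)→32040, (B,nl_idx)→32040 …(+2); best=2760 via (C,hash)

2760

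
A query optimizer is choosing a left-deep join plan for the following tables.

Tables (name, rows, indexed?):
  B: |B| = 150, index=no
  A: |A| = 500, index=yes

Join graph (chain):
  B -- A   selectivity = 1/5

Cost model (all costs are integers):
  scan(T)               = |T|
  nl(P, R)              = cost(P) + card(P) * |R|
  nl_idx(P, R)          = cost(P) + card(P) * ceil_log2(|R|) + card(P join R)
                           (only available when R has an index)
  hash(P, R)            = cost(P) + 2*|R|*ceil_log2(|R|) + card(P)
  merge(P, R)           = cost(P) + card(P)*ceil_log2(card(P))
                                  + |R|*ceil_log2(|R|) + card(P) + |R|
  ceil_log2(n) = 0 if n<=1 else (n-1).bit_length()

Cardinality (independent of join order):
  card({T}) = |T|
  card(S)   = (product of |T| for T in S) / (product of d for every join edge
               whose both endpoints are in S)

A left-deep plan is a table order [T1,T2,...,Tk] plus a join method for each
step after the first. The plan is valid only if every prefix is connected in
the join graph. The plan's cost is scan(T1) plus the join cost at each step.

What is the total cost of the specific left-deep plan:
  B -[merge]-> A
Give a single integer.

step 1: scan B: cost=150, card=150
step 2: join A via merge
    card(P join A) = 150*500/(5) = 15000
    cost = 150 + 150*8 + 500*9 + 150 + 500 = 6500

6500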